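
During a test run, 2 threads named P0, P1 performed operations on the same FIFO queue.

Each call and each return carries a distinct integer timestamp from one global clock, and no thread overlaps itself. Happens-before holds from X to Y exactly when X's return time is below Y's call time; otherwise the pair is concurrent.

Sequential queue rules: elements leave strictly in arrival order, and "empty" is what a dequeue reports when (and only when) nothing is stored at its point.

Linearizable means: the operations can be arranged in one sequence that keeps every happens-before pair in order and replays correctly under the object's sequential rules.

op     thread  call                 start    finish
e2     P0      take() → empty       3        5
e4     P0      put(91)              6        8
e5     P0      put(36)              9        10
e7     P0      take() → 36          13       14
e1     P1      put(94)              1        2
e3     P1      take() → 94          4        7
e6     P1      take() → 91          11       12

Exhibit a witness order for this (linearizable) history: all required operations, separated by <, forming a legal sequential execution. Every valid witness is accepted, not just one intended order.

after step 1 (e1 put(94)): queue <94>
after step 2 (e3 take() → 94): queue <>
after step 3 (e2 take() → empty): queue <>
after step 4 (e4 put(91)): queue <91>
after step 5 (e5 put(36)): queue <91,36>
after step 6 (e6 take() → 91): queue <36>
after step 7 (e7 take() → 36): queue <>

e1 < e3 < e2 < e4 < e5 < e6 < e7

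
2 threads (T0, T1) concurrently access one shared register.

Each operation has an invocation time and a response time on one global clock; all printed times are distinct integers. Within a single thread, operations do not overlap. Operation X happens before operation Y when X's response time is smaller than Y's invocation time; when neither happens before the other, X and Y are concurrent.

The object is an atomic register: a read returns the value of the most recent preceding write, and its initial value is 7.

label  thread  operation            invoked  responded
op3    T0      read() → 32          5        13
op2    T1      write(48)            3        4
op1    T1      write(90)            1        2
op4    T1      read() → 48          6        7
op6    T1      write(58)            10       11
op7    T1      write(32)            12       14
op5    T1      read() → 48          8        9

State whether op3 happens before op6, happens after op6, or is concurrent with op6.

concurrent

op3 spans [5,13], op6 spans [10,11]
the intervals overlap in both directions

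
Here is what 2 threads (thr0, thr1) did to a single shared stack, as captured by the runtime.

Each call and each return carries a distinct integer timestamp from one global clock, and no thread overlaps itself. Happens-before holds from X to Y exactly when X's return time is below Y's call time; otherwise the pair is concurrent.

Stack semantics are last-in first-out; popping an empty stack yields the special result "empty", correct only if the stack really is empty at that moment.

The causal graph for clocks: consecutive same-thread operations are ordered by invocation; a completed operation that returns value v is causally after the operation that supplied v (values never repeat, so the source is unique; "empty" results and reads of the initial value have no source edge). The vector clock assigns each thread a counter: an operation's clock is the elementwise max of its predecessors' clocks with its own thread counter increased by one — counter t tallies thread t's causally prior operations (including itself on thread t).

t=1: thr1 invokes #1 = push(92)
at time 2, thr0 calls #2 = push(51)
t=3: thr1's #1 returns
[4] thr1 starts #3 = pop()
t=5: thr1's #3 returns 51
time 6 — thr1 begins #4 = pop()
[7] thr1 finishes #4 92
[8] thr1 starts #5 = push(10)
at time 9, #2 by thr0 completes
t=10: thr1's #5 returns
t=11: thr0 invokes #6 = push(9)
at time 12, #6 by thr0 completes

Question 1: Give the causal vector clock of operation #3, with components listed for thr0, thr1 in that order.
Answer: (1, 2)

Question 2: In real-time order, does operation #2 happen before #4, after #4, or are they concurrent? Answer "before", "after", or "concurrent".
Answer: concurrent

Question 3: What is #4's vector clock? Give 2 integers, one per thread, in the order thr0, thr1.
Answer: (1, 3)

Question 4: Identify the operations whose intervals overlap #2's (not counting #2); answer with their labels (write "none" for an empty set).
Answer: #1, #3, #4, #5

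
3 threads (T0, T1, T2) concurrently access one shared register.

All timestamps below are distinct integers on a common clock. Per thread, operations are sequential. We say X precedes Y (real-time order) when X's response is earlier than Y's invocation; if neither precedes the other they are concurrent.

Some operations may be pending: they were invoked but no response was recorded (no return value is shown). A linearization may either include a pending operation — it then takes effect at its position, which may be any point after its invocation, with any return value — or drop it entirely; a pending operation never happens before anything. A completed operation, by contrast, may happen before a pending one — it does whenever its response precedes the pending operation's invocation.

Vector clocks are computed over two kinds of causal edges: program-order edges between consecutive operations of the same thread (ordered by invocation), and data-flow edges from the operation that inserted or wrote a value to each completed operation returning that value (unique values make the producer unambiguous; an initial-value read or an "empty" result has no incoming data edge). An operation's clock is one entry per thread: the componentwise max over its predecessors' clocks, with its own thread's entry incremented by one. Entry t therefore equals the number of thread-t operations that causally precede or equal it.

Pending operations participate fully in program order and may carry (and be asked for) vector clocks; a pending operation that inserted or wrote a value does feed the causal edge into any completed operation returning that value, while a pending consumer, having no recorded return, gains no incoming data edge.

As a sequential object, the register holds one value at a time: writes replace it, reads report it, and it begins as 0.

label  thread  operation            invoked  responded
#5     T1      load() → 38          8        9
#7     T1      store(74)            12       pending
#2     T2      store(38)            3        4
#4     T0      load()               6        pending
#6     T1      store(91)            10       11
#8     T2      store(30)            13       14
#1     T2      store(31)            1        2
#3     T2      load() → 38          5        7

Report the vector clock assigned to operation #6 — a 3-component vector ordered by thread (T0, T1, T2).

(0, 2, 2)

VC(#1, invoked at 1): no causal predecessors; +1 on T2 → (0, 0, 1)
VC(#4, invoked at 6): no causal predecessors; +1 on T0 → (1, 0, 0)
from VC(#1)=(0, 0, 1), #2 (invoked 3) maxes components and bumps T2 → (0, 0, 2)
from VC(#2)=(0, 0, 2), #3 (invoked 5) maxes components and bumps T2 → (0, 0, 3)
from VC(#2)=(0, 0, 2), #5 (invoked 8) maxes components and bumps T1 → (0, 1, 2)
from VC(#3)=(0, 0, 3), #8 (invoked 13) maxes components and bumps T2 → (0, 0, 4)
from VC(#5)=(0, 1, 2), #6 (invoked 10) maxes components and bumps T1 → (0, 2, 2)
from VC(#6)=(0, 2, 2), #7 (invoked 12) maxes components and bumps T1 → (0, 3, 2)
target: VC(#6) = (0, 2, 2)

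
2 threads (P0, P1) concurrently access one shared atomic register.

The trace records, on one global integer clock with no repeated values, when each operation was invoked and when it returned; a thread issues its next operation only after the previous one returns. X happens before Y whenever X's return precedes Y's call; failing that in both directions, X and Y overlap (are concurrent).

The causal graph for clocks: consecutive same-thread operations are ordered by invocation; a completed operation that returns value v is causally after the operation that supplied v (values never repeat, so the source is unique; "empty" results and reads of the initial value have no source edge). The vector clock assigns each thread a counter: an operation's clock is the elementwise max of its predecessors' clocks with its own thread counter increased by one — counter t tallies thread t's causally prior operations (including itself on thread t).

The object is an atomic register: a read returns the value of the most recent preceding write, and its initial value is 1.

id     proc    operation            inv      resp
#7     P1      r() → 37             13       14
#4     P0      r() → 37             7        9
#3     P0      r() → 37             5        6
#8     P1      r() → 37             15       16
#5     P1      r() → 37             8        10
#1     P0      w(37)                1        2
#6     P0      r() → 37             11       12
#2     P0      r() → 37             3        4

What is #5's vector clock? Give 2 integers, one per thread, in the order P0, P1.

#1, invoked 1, has no incoming edges; only P0's bump applies → (1, 0)
#5, invoked 8, takes VC(#1)=(1, 0) under max, adds 1 for P1 → (1, 1)
#2, invoked 3, takes VC(#1)=(1, 0) under max, adds 1 for P0 → (2, 0)
#7, invoked 13, takes VC(#1)=(1, 0), VC(#5)=(1, 1) under max, adds 1 for P1 → (1, 2)
#3, invoked 5, takes VC(#1)=(1, 0), VC(#2)=(2, 0) under max, adds 1 for P0 → (3, 0)
#8, invoked 15, takes VC(#1)=(1, 0), VC(#7)=(1, 2) under max, adds 1 for P1 → (1, 3)
#4, invoked 7, takes VC(#1)=(1, 0), VC(#3)=(3, 0) under max, adds 1 for P0 → (4, 0)
#6, invoked 11, takes VC(#1)=(1, 0), VC(#4)=(4, 0) under max, adds 1 for P0 → (5, 0)
target: VC(#5) = (1, 1)

(1, 1)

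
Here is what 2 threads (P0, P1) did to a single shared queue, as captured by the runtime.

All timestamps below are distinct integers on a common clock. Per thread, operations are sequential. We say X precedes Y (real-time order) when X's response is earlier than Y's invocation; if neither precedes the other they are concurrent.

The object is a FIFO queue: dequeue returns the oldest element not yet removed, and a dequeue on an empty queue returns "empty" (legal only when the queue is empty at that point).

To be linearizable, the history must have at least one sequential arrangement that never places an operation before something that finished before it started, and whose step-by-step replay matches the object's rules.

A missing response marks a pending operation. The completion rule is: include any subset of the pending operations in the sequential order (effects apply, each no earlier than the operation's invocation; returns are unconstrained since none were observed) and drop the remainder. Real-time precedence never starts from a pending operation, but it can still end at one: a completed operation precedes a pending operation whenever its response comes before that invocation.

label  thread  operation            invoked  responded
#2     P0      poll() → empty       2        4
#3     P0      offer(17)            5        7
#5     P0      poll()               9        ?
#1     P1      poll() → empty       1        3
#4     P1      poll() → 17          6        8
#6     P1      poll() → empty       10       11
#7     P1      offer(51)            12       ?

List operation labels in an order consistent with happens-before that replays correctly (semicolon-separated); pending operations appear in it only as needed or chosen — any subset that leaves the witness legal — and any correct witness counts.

#1; #2; #3; #4; #5; #6

after step 1 (#1 poll() → empty): queue <>
after step 2 (#2 poll() → empty): queue <>
after step 3 (#3 offer(17)): queue <17>
after step 4 (#4 poll() → 17): queue <>
after step 5 (#5 poll() (pending, included)): queue <>
after step 6 (#6 poll() → empty): queue <>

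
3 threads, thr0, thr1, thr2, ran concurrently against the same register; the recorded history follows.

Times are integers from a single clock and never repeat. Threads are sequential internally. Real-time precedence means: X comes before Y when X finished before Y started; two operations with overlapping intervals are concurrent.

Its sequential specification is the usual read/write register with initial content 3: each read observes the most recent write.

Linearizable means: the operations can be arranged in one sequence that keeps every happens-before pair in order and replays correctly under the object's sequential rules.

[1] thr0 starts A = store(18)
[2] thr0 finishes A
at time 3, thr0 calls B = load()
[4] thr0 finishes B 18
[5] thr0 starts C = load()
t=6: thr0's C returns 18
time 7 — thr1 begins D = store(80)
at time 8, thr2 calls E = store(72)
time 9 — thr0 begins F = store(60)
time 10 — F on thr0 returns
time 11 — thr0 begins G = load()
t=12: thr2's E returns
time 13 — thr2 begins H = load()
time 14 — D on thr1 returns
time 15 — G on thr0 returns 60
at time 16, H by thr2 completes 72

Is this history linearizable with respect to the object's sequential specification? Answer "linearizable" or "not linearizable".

linearizable

one valid linearization: A, B, C, D, F, G, E, H
1. A store(18), leaving value 18
2. B load() → 18, leaving value 18
3. C load() → 18, leaving value 18
4. D store(80), leaving value 80
5. F store(60), leaving value 60
6. G load() → 60, leaving value 60
7. E store(72), leaving value 72
8. H load() → 72, leaving value 72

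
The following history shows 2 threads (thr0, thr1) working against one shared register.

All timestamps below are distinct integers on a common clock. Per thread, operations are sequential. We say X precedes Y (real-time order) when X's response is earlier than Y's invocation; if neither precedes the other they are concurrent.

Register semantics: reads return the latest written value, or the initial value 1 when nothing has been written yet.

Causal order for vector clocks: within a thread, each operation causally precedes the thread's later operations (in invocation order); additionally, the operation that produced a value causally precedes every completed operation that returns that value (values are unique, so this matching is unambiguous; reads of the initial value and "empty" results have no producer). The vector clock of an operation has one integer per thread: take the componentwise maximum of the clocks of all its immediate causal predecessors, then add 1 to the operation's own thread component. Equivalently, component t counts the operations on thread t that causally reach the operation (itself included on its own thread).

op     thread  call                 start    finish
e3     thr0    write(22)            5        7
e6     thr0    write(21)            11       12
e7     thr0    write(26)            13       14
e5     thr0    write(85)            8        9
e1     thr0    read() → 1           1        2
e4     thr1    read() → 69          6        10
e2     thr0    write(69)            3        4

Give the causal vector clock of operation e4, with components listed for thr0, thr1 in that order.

(2, 1)

invoked at 1, e1 has no predecessors; its own thr0 bump gives (1, 0)
invoked at 3, e2 merges VC(e1)=(1, 0) and bumps thr0's slot → (2, 0)
invoked at 6, e4 merges VC(e2)=(2, 0) and bumps thr1's slot → (2, 1)
invoked at 5, e3 merges VC(e2)=(2, 0) and bumps thr0's slot → (3, 0)
invoked at 8, e5 merges VC(e3)=(3, 0) and bumps thr0's slot → (4, 0)
invoked at 11, e6 merges VC(e5)=(4, 0) and bumps thr0's slot → (5, 0)
invoked at 13, e7 merges VC(e6)=(5, 0) and bumps thr0's slot → (6, 0)
target: VC(e4) = (2, 1)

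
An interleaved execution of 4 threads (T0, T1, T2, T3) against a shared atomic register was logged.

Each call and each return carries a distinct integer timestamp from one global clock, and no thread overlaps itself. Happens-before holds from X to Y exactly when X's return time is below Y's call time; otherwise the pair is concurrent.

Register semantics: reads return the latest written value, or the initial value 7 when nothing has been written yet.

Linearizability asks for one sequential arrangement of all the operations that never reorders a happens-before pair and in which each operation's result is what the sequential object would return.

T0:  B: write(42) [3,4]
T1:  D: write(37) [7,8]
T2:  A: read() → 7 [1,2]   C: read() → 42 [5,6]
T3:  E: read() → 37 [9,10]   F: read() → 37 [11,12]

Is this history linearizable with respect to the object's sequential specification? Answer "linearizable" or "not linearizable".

witness order: A, B, C, D, E, F
1. A read() → 7, leaving value 7
2. B write(42), leaving value 42
3. C read() → 42, leaving value 42
4. D write(37), leaving value 37
5. E read() → 37, leaving value 37
6. F read() → 37, leaving value 37

linearizable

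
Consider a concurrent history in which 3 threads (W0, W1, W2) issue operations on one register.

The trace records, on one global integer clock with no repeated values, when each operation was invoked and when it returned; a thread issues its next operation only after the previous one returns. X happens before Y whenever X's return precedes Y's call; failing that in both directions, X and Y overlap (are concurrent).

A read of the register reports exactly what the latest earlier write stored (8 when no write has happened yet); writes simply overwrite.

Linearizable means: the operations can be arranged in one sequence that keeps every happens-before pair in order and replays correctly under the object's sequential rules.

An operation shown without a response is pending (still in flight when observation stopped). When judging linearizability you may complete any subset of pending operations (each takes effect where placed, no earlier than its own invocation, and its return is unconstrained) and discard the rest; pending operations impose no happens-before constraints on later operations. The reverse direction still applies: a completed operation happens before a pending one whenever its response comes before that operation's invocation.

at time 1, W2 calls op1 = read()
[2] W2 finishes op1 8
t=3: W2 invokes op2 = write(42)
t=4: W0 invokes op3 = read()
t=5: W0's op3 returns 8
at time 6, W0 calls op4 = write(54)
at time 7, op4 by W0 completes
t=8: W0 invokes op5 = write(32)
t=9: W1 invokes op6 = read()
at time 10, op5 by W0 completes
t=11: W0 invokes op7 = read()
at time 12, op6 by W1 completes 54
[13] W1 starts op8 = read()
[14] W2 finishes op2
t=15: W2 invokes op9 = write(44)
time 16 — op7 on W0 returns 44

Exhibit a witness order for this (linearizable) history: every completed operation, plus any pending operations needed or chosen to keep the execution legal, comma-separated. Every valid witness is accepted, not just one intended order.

1. op1 read() → 8, leaving value 8
2. op3 read() → 8, leaving value 8
3. op2 write(42), leaving value 42
4. op4 write(54), leaving value 54
5. op6 read() → 54, leaving value 54
6. op5 write(32), leaving value 32
7. op8 read() (pending, included), leaving value 32
8. op9 write(44) (pending, included), leaving value 44
9. op7 read() → 44, leaving value 44

op1, op3, op2, op4, op6, op5, op8, op9, op7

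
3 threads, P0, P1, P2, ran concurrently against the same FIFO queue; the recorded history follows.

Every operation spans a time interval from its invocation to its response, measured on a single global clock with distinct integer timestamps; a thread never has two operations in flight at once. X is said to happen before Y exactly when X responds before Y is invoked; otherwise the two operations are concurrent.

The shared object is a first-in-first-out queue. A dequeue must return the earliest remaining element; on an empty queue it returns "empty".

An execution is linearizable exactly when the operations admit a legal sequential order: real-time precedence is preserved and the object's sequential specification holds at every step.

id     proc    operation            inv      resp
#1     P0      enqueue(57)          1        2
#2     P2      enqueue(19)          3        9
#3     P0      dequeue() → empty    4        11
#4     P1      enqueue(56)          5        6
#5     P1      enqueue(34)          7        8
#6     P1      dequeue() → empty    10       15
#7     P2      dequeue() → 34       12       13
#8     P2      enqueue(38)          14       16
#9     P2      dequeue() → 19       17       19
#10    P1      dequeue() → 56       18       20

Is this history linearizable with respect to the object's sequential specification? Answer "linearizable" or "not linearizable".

not linearizable

through event 10 a valid linearization exists; event 11 (#3 responding at time 11) ends that
the 5 completed operations admit 12 real-time orders; each fails the FIFO queue replay
no escape via the 1 pending operation (#6): every completion choice fails
e.g. #1, #2, #3, #4, #5 (pending dropped): illegal at step 3, since #3 dequeue() → empty cannot apply there
e.g. #1, #2, #4, #3, #5 (pending dropped): illegal at step 4, since #3 dequeue() → empty cannot apply there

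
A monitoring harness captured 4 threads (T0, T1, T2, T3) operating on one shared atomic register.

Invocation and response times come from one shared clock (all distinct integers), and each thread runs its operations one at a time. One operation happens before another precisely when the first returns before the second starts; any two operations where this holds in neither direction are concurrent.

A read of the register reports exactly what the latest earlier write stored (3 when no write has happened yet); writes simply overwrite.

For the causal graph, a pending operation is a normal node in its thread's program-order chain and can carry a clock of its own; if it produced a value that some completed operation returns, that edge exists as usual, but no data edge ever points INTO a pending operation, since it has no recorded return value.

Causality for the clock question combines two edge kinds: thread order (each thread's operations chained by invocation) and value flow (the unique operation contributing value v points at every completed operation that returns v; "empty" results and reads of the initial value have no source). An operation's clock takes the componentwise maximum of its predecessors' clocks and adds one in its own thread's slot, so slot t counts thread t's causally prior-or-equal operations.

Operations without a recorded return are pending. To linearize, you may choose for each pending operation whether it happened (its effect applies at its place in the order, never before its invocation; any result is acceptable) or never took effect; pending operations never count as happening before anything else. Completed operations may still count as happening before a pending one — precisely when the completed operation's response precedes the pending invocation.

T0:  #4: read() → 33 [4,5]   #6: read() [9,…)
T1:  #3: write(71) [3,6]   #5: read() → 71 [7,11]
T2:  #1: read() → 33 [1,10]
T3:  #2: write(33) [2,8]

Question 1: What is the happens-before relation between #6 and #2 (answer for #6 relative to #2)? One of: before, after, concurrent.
after

#6 spans [9,…), #2 spans [2,8]
resp(#2)=8 < inv(#6)=9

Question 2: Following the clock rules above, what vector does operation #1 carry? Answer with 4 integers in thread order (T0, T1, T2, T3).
(0, 0, 1, 1)

VC(#2, invoked at 2): no causal predecessors; +1 on T3 → (0, 0, 0, 1)
VC(#3, invoked at 3): no causal predecessors; +1 on T1 → (0, 1, 0, 0)
#1 (invocation 1): componentwise max over VC(#2)=(0, 0, 0, 1), +1 at T2, giving (0, 0, 1, 1)
#5 (invocation 7): componentwise max over VC(#3)=(0, 1, 0, 0), +1 at T1, giving (0, 2, 0, 0)
#4 (invocation 4): componentwise max over VC(#2)=(0, 0, 0, 1), +1 at T0, giving (1, 0, 0, 1)
#6 (invocation 9): componentwise max over VC(#4)=(1, 0, 0, 1), +1 at T0, giving (2, 0, 0, 1)
target: VC(#1) = (0, 0, 1, 1)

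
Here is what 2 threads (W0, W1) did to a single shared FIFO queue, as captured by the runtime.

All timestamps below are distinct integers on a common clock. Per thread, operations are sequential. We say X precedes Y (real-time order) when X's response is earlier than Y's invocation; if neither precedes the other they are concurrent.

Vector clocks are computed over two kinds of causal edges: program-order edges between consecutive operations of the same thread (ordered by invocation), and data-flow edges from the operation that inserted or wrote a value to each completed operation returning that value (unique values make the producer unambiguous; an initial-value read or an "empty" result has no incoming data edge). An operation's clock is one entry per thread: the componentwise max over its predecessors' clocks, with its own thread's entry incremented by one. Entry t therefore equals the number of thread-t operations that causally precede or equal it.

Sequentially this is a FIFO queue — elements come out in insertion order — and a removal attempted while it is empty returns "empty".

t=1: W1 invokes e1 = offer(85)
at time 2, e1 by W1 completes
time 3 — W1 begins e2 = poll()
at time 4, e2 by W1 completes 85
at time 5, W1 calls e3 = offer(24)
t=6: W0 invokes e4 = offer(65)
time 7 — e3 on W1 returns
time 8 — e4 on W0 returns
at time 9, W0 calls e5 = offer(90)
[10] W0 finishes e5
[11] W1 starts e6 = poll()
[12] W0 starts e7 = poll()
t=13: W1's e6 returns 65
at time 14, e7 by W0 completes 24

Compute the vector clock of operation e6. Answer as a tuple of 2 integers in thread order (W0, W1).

VC(e1, invoked at 1): no causal predecessors; +1 on W1 → (0, 1)
VC(e4, invoked at 6): no causal predecessors; +1 on W0 → (1, 0)
VC(e2, invoked at 3): max of VC(e1)=(0, 1), then +1 on thread W1 → (0, 2)
VC(e5, invoked at 9): max of VC(e4)=(1, 0), then +1 on thread W0 → (2, 0)
VC(e3, invoked at 5): max of VC(e2)=(0, 2), then +1 on thread W1 → (0, 3)
VC(e6, invoked at 11): max of VC(e3)=(0, 3), VC(e4)=(1, 0), then +1 on thread W1 → (1, 4)
VC(e7, invoked at 12): max of VC(e3)=(0, 3), VC(e5)=(2, 0), then +1 on thread W0 → (3, 3)
target: VC(e6) = (1, 4)

(1, 4)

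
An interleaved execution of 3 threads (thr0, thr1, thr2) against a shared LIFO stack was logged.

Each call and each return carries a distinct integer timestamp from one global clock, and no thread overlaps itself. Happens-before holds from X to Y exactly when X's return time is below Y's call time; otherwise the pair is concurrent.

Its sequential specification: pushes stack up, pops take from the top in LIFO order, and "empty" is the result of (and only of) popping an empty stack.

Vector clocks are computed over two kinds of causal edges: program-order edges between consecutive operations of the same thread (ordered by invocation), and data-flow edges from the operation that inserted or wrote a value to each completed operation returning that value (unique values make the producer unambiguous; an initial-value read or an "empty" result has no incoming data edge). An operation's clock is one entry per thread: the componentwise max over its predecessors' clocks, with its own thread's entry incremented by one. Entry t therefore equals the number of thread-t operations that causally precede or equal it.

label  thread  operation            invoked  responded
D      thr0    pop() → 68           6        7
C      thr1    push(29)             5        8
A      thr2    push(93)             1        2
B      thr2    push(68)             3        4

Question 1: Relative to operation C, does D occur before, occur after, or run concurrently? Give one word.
Answer: concurrent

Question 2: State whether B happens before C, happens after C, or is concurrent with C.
Answer: before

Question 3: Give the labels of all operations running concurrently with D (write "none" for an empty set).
Answer: C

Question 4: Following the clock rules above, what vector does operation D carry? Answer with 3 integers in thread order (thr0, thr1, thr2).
Answer: (1, 0, 2)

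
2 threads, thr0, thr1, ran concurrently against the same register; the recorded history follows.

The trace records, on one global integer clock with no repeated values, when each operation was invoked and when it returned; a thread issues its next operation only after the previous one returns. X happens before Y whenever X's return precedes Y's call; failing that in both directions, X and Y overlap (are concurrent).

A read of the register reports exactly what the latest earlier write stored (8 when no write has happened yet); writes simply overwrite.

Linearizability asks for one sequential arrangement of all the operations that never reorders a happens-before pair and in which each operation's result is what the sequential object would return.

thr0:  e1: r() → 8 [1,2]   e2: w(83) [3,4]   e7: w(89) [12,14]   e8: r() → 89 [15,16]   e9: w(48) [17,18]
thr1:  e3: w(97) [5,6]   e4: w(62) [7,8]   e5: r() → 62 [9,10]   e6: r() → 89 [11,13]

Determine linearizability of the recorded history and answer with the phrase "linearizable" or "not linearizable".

one valid linearization: e1, e2, e3, e4, e5, e7, e6, e8, e9
after step 1 (e1 r() → 8): value 8
after step 2 (e2 w(83)): value 83
after step 3 (e3 w(97)): value 97
after step 4 (e4 w(62)): value 62
after step 5 (e5 r() → 62): value 62
after step 6 (e7 w(89)): value 89
after step 7 (e6 r() → 89): value 89
after step 8 (e8 r() → 89): value 89
after step 9 (e9 w(48)): value 48

linearizable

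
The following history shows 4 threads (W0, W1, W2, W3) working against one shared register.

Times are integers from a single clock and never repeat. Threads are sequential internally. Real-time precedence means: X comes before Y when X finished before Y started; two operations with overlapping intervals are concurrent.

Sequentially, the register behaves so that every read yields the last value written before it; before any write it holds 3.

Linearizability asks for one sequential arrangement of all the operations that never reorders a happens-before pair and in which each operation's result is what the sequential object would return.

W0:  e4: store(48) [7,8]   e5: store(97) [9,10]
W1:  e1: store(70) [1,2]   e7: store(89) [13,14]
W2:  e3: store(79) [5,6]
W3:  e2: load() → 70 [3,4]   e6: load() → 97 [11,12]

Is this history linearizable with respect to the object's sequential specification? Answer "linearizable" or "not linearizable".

linearizable

witness order: e1, e2, e3, e4, e5, e6, e7
1. e1 store(70), leaving value 70
2. e2 load() → 70, leaving value 70
3. e3 store(79), leaving value 79
4. e4 store(48), leaving value 48
5. e5 store(97), leaving value 97
6. e6 load() → 97, leaving value 97
7. e7 store(89), leaving value 89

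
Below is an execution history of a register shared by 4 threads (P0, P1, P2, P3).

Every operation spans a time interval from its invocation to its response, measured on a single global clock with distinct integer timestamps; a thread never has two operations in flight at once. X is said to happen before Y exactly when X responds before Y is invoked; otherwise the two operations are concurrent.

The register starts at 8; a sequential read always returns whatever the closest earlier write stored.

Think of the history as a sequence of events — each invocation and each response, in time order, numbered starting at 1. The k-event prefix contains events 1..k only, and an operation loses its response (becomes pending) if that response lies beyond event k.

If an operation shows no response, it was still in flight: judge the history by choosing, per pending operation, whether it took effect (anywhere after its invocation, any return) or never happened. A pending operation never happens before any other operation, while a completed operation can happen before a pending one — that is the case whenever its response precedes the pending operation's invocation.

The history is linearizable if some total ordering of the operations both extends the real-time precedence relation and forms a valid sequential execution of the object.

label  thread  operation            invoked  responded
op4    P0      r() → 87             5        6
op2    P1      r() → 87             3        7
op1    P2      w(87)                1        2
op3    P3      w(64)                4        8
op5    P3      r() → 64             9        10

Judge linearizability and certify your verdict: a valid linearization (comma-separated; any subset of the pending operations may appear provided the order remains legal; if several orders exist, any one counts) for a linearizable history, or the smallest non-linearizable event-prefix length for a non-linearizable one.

linearizable — witness: op1, op2, op4, op3, op5

after step 1 (op1 w(87)): value 87
after step 2 (op2 r() → 87): value 87
after step 3 (op4 r() → 87): value 87
after step 4 (op3 w(64)): value 64
after step 5 (op5 r() → 64): value 64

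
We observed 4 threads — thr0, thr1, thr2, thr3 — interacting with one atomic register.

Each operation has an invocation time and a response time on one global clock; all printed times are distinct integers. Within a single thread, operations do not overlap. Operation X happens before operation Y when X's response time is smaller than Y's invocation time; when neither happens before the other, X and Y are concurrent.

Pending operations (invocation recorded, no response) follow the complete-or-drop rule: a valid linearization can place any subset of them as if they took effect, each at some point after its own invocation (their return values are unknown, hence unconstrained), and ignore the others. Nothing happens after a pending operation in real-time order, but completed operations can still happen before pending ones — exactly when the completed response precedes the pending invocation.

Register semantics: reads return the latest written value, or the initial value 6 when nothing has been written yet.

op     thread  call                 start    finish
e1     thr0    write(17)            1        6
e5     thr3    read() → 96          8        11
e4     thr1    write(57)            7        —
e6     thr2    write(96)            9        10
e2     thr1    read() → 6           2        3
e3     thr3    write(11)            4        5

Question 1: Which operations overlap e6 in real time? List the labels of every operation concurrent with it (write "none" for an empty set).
Answer: e4, e5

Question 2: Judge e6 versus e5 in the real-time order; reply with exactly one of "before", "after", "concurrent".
Answer: concurrent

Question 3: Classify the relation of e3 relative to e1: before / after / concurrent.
Answer: concurrent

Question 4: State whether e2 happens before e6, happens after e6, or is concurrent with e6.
Answer: before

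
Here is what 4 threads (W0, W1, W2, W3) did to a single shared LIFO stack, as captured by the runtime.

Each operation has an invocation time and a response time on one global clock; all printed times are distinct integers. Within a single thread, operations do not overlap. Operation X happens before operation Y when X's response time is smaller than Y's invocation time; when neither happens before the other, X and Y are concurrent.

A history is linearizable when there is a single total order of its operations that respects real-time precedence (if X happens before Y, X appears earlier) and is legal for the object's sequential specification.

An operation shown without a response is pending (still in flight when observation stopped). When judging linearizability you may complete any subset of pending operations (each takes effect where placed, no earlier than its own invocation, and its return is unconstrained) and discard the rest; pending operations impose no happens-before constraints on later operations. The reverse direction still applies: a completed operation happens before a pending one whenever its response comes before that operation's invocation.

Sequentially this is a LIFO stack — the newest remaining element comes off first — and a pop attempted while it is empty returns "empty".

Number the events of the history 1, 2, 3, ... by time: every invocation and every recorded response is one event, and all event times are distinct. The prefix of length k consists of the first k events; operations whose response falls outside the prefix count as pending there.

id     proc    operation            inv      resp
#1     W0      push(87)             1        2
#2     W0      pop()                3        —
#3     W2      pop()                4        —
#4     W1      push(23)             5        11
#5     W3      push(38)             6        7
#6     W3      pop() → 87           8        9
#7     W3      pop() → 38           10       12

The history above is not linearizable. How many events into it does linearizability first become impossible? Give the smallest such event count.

12

a valid linearization of events 1..11 exists, for instance #1, #4, #2, #5, #3, #6:
1. #1 push(87), leaving stack <87>
2. #4 push(23), leaving stack <87,23>
3. #2 pop() (pending, included), leaving stack <87>
4. #5 push(38), leaving stack <87,38>
5. #3 pop() (pending, included), leaving stack <87>
6. #6 pop() → 87, leaving stack <>
event 12 — #7's response, time 12 — after it, nothing linearizes
include/drop combinations of the 2 pending operations (#2, #3) were all tried; none helps
one such order, #1, #4, #5, #6, #7 (pending dropped), breaks at step 4 where #6 pop() → 87 is illegal
one such order, #1, #5, #4, #6, #7 (pending dropped), breaks at step 4 where #6 pop() → 87 is illegal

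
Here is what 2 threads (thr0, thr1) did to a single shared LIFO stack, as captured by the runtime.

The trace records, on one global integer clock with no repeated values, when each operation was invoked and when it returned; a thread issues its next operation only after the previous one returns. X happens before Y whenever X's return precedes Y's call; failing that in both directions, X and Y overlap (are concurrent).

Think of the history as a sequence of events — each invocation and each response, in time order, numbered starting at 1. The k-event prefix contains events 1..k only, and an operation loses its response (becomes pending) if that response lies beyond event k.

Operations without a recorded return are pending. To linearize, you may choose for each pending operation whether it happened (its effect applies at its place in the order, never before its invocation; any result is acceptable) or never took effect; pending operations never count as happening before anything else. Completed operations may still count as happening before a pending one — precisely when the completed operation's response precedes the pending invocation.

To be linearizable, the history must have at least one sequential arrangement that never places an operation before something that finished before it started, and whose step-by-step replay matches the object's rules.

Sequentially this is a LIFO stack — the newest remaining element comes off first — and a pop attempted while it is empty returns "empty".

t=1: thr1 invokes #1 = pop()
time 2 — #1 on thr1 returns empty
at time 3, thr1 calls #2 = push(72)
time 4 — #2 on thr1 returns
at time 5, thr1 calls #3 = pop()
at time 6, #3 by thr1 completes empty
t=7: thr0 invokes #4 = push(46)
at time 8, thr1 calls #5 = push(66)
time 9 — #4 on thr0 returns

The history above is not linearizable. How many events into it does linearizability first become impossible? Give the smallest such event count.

6

events 1..5 are linearizable, e.g. via #1, #2:
step 1: #1 pop() → empty — stack <>
step 2: #2 push(72) — stack <72>
event 6 — #3's response, time 6 — after it, nothing linearizes
one such order, #1, #2, #3, breaks at step 3 where #3 pop() → empty is illegal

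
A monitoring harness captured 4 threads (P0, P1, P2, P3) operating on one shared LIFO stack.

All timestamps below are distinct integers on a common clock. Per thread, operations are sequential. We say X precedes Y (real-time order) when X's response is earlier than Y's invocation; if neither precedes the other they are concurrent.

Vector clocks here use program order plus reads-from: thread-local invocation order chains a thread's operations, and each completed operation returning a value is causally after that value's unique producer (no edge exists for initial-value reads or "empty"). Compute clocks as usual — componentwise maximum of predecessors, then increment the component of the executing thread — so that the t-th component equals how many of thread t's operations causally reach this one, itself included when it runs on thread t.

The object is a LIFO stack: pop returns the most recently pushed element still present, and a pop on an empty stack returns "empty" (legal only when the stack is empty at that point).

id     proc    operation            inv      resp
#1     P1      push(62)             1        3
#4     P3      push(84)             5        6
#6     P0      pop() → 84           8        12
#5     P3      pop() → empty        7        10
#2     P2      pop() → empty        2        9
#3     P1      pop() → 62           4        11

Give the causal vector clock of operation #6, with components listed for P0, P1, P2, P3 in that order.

(1, 0, 0, 1)

no predecessors for #4 (invoked 5): P3 increments from zero → (0, 0, 0, 1)
no predecessors for #2 (invoked 2): P2 increments from zero → (0, 0, 1, 0)
no predecessors for #1 (invoked 1): P1 increments from zero → (0, 1, 0, 0)
#5 (invocation 7): componentwise max over VC(#4)=(0, 0, 0, 1), +1 at P3, giving (0, 0, 0, 2)
#3 (invocation 4): componentwise max over VC(#1)=(0, 1, 0, 0), +1 at P1, giving (0, 2, 0, 0)
#6 (invocation 8): componentwise max over VC(#4)=(0, 0, 0, 1), +1 at P0, giving (1, 0, 0, 1)
target: VC(#6) = (1, 0, 0, 1)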